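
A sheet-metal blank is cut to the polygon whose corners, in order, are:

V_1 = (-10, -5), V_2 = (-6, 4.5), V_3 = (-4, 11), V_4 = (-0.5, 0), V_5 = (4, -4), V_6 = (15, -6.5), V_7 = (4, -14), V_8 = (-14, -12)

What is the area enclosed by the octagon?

Apply the surveyor's formula: 2A = Σ (x_i·y_{i+1} − x_{i+1}·y_i), indices taken mod 8.
V_1→V_2: (-10)(4.5) − (-6)(-5) = -75
V_2→V_3: (-6)(11) − (-4)(4.5) = -48
V_3→V_4: (-4)(0) − (-0.5)(11) = 5.5
V_4→V_5: (-0.5)(-4) − (4)(0) = 2
V_5→V_6: (4)(-6.5) − (15)(-4) = 34
V_6→V_7: (15)(-14) − (4)(-6.5) = -184
V_7→V_8: (4)(-12) − (-14)(-14) = -244
V_8→V_1: (-14)(-5) − (-10)(-12) = -50
Σ = -559.5
Area = |Σ|/2 = 279.75.

279.75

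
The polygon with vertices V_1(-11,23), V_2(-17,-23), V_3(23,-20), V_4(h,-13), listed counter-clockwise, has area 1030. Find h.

23

The doubled signed area Σ (x_i y_{i+1} − x_{i+1} y_i) is linear in h.
With h=0 it equals 1071; the coefficient of h is 43 (from the two edges through V_4).
So 43·h + 1071 = 2·1030 = 2060 ⇒ h = 23.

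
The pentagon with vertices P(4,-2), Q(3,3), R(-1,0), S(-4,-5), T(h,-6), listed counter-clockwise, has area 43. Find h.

4

Write out the shoelace sum; only the two edges meeting at T involve h:
2·Area = [((-4)·(-6) − h·(-5)) + (h·(-2) − 4·(-6))] + 26
       = 3·h + 74 = 86
⇒ h = 4.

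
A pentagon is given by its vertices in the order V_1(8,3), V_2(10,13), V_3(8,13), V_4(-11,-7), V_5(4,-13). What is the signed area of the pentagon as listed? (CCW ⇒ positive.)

Apply Gauss's area formula: 2A = Σ (x_i·y_{i+1} − x_{i+1}·y_i), indices taken mod 5.
Σ = (74) + (26) + (87) + (171) + (116) = 474
Signed area = Σ/2 = 237 (positive ⇒ counter-clockwise traversal).

237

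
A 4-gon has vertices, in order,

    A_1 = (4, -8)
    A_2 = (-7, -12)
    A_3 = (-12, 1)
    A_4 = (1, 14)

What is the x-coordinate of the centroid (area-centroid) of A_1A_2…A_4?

Apply the shoelace formula. First the cross-terms c_i = x_i·y_{i+1} − x_{i+1}·y_i:
  -104, -151, -169, -64  ⇒  2A = -488, A = -244.
Then Σ (x_i + x_{i+1})·c_i = 4720, so x̄ = 4720 / (6·(-244)) = -590/183.

-590/183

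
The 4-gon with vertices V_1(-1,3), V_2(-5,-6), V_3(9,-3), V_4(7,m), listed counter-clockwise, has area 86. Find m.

4

The doubled signed area Σ (x_i y_{i+1} − x_{i+1} y_i) is linear in m.
With m=0 it equals 132; the coefficient of m is 10 (from the two edges through V_4).
So 10·m + 132 = 2·86 = 172 ⇒ m = 4.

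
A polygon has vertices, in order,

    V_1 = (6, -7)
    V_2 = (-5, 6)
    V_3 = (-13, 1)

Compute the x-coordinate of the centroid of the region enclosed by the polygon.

-4

Apply the surveyor's formula. First the cross-terms c_i = x_i·y_{i+1} − x_{i+1}·y_i:
  1, 73, 85  ⇒  2A = 159, A = 79.5.
Then Σ (x_i + x_{i+1})·c_i = -1908, so x̄ = -1908 / (6·79.5) = -4.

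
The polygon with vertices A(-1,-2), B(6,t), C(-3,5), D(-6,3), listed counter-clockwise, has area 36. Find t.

Write out the shoelace sum; only the two edges meeting at B involve t:
2·Area = [((-1)·t − 6·(-2)) + (6·5 − (-3)·t)] + 36
       = 2·t + 78 = 72
⇒ t = -3.

-3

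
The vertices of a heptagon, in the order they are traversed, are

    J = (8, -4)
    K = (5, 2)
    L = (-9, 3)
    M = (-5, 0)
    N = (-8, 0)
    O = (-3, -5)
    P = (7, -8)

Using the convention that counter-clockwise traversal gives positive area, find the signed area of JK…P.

Apply the shoelace formula: 2A = Σ (x_i·y_{i+1} − x_{i+1}·y_i), indices taken mod 7.
Σ = (36) + (33) + (15) + (0) + (40) + (59) + (36) = 219
Signed area = Σ/2 = 109.5 (positive ⇒ counter-clockwise traversal).

109.5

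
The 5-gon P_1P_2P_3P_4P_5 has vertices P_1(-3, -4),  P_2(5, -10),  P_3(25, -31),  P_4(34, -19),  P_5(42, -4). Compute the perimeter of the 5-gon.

|P_1P_2| = √((8)² + (-6)²) = √100 = 10
|P_2P_3| = √((20)² + (-21)²) = √841 = 29
|P_3P_4| = √((9)² + (12)²) = √225 = 15
|P_4P_5| = √((8)² + (15)²) = √289 = 17
|P_5P_1| = √((-45)² + (0)²) = √2025 = 45
Perimeter = 10 + 29 + 15 + 17 + 45 = 116.

116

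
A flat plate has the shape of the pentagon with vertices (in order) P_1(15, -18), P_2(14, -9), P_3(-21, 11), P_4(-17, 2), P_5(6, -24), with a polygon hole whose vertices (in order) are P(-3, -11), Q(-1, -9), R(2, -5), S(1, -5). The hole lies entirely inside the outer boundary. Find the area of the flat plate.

433.5

Outer boundary:
P_1→P_2: (15)(-9) − (14)(-18) = 117
P_2→P_3: (14)(11) − (-21)(-9) = -35
P_3→P_4: (-21)(2) − (-17)(11) = 145
P_4→P_5: (-17)(-24) − (6)(2) = 396
P_5→P_1: (6)(-18) − (15)(-24) = 252
Σ = 875
Area = |Σ|/2 = 437.5.
Hole:
Apply the surveyor's formula: 2A = Σ (x_i·y_{i+1} − x_{i+1}·y_i), indices taken mod 4.
Σ = (16) + (23) + (-5) + (-26) = 8
Area = |Σ|/2 = 4.
Net area = 437.5 − 4 = 433.5.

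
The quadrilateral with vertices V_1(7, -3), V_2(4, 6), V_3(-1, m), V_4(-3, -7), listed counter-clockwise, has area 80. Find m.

5

The doubled signed area Σ (x_i y_{i+1} − x_{i+1} y_i) is linear in m.
With m=0 it equals 125; the coefficient of m is 7 (from the two edges through V_3).
So 7·m + 125 = 2·80 = 160 ⇒ m = 5.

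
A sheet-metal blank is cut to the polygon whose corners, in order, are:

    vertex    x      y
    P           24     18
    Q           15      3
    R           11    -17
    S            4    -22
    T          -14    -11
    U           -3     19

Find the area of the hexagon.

910.5

Apply the surveyor's formula: 2A = Σ (x_i·y_{i+1} − x_{i+1}·y_i), indices taken mod 6.
Σ = (-198) + (-288) + (-174) + (-352) + (-299) + (-510) = -1821
Area = |Σ|/2 = 910.5.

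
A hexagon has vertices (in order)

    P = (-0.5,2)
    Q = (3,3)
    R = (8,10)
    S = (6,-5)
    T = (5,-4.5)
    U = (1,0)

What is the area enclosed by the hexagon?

48.5

Apply the surveyor's formula: 2A = Σ (x_i·y_{i+1} − x_{i+1}·y_i), indices taken mod 6.
P→Q: (-0.5)(3) − (3)(2) = -7.5
Q→R: (3)(10) − (8)(3) = 6
R→S: (8)(-5) − (6)(10) = -100
S→T: (6)(-4.5) − (5)(-5) = -2
T→U: (5)(0) − (1)(-4.5) = 4.5
U→P: (1)(2) − (-0.5)(0) = 2
Σ = -97
Area = |Σ|/2 = 48.5.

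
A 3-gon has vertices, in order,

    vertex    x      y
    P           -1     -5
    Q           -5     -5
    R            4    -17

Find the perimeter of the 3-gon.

|PQ| = √((-4)² + (0)²) = √16 = 4
|QR| = √((9)² + (-12)²) = √225 = 15
|RP| = √((-5)² + (12)²) = √169 = 13
Perimeter = 4 + 15 + 13 = 32.

32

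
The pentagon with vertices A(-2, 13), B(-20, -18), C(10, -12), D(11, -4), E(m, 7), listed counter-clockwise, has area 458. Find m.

The doubled signed area Σ (x_i y_{i+1} − x_{i+1} y_i) is linear in m.
With m=0 it equals 899; the coefficient of m is 17 (from the two edges through E).
So 17·m + 899 = 2·458 = 916 ⇒ m = 1.

1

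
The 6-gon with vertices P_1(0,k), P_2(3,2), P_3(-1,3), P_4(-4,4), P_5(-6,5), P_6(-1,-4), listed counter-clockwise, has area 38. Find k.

-6

The doubled signed area Σ (x_i y_{i+1} − x_{i+1} y_i) is linear in k.
With k=0 it equals 52; the coefficient of k is -4 (from the two edges through P_1).
So -4·k + 52 = 2·38 = 76 ⇒ k = -6.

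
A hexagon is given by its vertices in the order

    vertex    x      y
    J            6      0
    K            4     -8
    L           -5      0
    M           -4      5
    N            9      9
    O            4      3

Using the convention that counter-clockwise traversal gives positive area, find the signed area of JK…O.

-110.5

Apply the shoelace formula: 2A = Σ (x_i·y_{i+1} − x_{i+1}·y_i), indices taken mod 6.
Σ = (-48) + (-40) + (-25) + (-81) + (-9) + (-18) = -221
Signed area = Σ/2 = -110.5 (negative ⇒ clockwise traversal).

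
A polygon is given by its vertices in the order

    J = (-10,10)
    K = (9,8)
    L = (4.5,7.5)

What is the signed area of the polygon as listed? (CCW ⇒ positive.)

Σ = (-170) + (31.5) + (120) = -18.5
Signed area = Σ/2 = -9.25 (negative ⇒ clockwise traversal).

-9.25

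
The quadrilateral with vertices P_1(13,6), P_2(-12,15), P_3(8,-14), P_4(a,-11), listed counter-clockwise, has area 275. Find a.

The doubled signed area Σ (x_i y_{i+1} − x_{i+1} y_i) is linear in a.
With a=0 it equals 370; the coefficient of a is 20 (from the two edges through P_4).
So 20·a + 370 = 2·275 = 550 ⇒ a = 9.

9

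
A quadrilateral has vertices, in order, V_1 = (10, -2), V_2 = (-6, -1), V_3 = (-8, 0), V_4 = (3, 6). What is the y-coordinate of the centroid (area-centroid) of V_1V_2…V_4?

Apply the surveyor's formula. First the cross-terms c_i = x_i·y_{i+1} − x_{i+1}·y_i:
  -22, -8, -48, -66  ⇒  2A = -144, A = -72.
Then Σ (y_i + y_{i+1})·c_i = -478, so ȳ = -478 / (6·(-72)) = 239/216.

239/216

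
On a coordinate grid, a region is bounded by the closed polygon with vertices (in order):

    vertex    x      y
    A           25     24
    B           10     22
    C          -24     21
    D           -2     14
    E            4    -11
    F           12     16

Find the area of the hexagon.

402

Σ = (310) + (738) + (-294) + (-34) + (196) + (-112) = 804
Area = |Σ|/2 = 402.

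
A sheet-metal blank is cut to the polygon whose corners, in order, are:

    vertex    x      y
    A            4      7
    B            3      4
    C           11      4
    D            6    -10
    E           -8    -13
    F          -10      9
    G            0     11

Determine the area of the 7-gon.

342.5

A→B: (4)(4) − (3)(7) = -5
B→C: (3)(4) − (11)(4) = -32
C→D: (11)(-10) − (6)(4) = -134
D→E: (6)(-13) − (-8)(-10) = -158
E→F: (-8)(9) − (-10)(-13) = -202
F→G: (-10)(11) − (0)(9) = -110
G→A: (0)(7) − (4)(11) = -44
Σ = -685
Area = |Σ|/2 = 342.5.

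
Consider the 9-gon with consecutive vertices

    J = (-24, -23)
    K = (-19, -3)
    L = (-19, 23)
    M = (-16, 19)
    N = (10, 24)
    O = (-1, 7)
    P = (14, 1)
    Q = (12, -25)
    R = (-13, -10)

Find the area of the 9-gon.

1089.5

Apply the shoelace (surveyor's) formula: 2A = Σ (x_i·y_{i+1} − x_{i+1}·y_i), indices taken mod 9.
Σ = (-365) + (-494) + (7) + (-574) + (94) + (-99) + (-362) + (-445) + (59) = -2179
Area = |Σ|/2 = 1089.5.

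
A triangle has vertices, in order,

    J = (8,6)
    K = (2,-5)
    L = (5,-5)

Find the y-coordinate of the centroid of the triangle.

-4/3

Apply the shoelace formula. First the cross-terms c_i = x_i·y_{i+1} − x_{i+1}·y_i:
  -52, 15, 70  ⇒  2A = 33, A = 16.5.
Then Σ (y_i + y_{i+1})·c_i = -132, so ȳ = -132 / (6·16.5) = -4/3.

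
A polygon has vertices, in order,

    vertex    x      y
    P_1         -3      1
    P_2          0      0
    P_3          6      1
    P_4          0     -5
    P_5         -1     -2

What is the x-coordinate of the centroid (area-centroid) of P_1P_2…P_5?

7/6

Apply the shoelace (surveyor's) formula. First the cross-terms c_i = x_i·y_{i+1} − x_{i+1}·y_i:
  0, 0, -30, -5, -7  ⇒  2A = -42, A = -21.
Then Σ (x_i + x_{i+1})·c_i = -147, so x̄ = -147 / (6·(-21)) = 7/6.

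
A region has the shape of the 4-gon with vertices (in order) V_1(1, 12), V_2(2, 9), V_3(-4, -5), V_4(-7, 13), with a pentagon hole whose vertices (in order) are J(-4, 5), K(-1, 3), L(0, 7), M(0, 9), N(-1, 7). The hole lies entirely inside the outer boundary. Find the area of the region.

Outer boundary:
Σ = (-15) + (26) + (-87) + (-97) = -173
Area = |Σ|/2 = 86.5.
Hole:
Σ = (-7) + (-7) + (0) + (9) + (23) = 18
Area = |Σ|/2 = 9.
Net area = 86.5 − 9 = 77.5.

77.5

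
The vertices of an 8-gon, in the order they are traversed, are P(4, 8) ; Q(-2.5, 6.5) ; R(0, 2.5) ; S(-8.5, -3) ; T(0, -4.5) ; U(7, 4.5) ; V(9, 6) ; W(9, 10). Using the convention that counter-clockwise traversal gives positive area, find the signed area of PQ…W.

100.125

Σ = (46) + (-6.25) + (21.25) + (38.25) + (31.5) + (1.5) + (36) + (32) = 200.25
Signed area = Σ/2 = 100.125 (positive ⇒ counter-clockwise traversal).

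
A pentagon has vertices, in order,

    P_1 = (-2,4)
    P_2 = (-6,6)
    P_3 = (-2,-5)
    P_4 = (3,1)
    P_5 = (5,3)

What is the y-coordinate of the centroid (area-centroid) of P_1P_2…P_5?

308/291

Apply the surveyor's formula. First the cross-terms c_i = x_i·y_{i+1} − x_{i+1}·y_i:
  12, 42, 13, 4, 26  ⇒  2A = 97, A = 48.5.
Then Σ (y_i + y_{i+1})·c_i = 308, so ȳ = 308 / (6·48.5) = 308/291.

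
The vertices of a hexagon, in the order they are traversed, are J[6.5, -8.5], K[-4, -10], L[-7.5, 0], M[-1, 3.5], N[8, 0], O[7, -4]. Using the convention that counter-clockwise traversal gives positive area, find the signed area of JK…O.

Apply Gauss's area formula: 2A = Σ (x_i·y_{i+1} − x_{i+1}·y_i), indices taken mod 6.
Cross-terms: -99, -75, -26.25, -28, -32, -33.5  ⇒  Σ = -293.75
Signed area = Σ/2 = -146.875 (negative ⇒ clockwise traversal).

-146.875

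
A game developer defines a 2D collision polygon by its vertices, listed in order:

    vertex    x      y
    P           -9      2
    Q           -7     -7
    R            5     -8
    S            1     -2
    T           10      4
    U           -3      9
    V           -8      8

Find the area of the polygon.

198

Apply the surveyor's formula: 2A = Σ (x_i·y_{i+1} − x_{i+1}·y_i), indices taken mod 7.
Cross-terms: 77, 91, -2, 24, 102, 48, 56  ⇒  Σ = 396
Area = |Σ|/2 = 198.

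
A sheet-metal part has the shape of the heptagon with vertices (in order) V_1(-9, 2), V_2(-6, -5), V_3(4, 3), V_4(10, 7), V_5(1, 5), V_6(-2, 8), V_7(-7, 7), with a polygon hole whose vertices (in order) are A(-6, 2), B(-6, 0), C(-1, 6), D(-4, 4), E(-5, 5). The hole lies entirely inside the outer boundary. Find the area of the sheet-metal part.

96.5

Outer boundary:
Σ = (57) + (2) + (-2) + (43) + (18) + (42) + (49) = 209
Area = |Σ|/2 = 104.5.
Hole:
Apply the shoelace formula: 2A = Σ (x_i·y_{i+1} − x_{i+1}·y_i), indices taken mod 5.
Σ = (12) + (-36) + (20) + (0) + (20) = 16
Area = |Σ|/2 = 8.
Net area = 104.5 − 8 = 96.5.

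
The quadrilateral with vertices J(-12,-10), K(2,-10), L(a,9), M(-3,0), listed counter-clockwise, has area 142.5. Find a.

7

The doubled signed area Σ (x_i y_{i+1} − x_{i+1} y_i) is linear in a.
With a=0 it equals 215; the coefficient of a is 10 (from the two edges through L).
So 10·a + 215 = 2·142.5 = 285 ⇒ a = 7.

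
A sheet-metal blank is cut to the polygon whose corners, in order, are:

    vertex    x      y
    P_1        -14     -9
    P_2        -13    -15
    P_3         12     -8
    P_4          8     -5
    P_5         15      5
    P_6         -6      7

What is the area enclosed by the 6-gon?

Σ = (93) + (284) + (4) + (115) + (135) + (152) = 783
Area = |Σ|/2 = 391.5.

391.5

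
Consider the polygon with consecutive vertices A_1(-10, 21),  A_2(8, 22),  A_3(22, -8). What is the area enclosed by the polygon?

277

Σ = (-388) + (-548) + (382) = -554
Area = |Σ|/2 = 277.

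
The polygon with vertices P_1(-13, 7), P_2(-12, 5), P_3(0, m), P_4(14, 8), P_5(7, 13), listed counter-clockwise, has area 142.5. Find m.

3

Write out the shoelace sum; only the two edges meeting at P_3 involve m:
2·Area = [((-12)·m − 0·5) + (0·8 − 14·m)] + 363
       = -26·m + 363 = 285
⇒ m = 3.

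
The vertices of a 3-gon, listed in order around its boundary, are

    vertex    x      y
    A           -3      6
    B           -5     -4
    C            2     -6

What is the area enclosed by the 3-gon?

37

A→B: (-3)(-4) − (-5)(6) = 42
B→C: (-5)(-6) − (2)(-4) = 38
C→A: (2)(6) − (-3)(-6) = -6
Σ = 74
Area = |Σ|/2 = 37.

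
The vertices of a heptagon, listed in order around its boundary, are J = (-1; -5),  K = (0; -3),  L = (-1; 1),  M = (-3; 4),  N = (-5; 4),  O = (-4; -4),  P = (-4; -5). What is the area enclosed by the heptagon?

31

Σ = (3) + (-3) + (-1) + (8) + (36) + (4) + (15) = 62
Area = |Σ|/2 = 31.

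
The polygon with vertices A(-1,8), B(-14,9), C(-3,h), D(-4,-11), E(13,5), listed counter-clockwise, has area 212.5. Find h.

The doubled signed area Σ (x_i y_{i+1} − x_{i+1} y_i) is linear in h.
With h=0 it equals 395; the coefficient of h is -10 (from the two edges through C).
So -10·h + 395 = 2·212.5 = 425 ⇒ h = -3.

-3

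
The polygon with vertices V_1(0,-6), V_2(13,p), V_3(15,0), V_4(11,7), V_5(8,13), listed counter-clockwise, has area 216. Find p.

The doubled signed area Σ (x_i y_{i+1} − x_{i+1} y_i) is linear in p.
With p=0 it equals 222; the coefficient of p is -15 (from the two edges through V_2).
So -15·p + 222 = 2·216 = 432 ⇒ p = -14.

-14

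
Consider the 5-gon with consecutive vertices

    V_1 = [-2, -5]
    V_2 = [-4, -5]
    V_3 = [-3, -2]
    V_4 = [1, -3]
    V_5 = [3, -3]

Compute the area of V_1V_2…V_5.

Apply the shoelace formula: 2A = Σ (x_i·y_{i+1} − x_{i+1}·y_i), indices taken mod 5.
Cross-terms: -10, -7, 11, 6, -21  ⇒  Σ = -21
Area = |Σ|/2 = 10.5.

10.5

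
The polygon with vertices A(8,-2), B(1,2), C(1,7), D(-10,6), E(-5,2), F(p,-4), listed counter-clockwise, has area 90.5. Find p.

-5

The doubled signed area Σ (x_i y_{i+1} − x_{i+1} y_i) is linear in p.
With p=0 it equals 161; the coefficient of p is -4 (from the two edges through F).
So -4·p + 161 = 2·90.5 = 181 ⇒ p = -5.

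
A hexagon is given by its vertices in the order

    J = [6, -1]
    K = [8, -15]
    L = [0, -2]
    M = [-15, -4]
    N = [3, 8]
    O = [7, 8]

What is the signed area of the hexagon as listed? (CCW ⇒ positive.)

Apply Gauss's area formula: 2A = Σ (x_i·y_{i+1} − x_{i+1}·y_i), indices taken mod 6.
Σ = (-82) + (-16) + (-30) + (-108) + (-32) + (-55) = -323
Signed area = Σ/2 = -161.5 (negative ⇒ clockwise traversal).

-161.5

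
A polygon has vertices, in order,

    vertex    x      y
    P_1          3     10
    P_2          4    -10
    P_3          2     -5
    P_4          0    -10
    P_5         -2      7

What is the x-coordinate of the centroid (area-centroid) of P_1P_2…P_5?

177/151

Apply the shoelace (surveyor's) formula. First the cross-terms c_i = x_i·y_{i+1} − x_{i+1}·y_i:
  -70, 0, -20, -20, -41  ⇒  2A = -151, A = -75.5.
Then Σ (x_i + x_{i+1})·c_i = -531, so x̄ = -531 / (6·(-75.5)) = 177/151.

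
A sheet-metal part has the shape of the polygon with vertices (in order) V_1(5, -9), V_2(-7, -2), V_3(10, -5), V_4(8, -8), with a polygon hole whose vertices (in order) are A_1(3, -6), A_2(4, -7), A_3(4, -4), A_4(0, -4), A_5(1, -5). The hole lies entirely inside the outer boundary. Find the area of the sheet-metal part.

39

Outer boundary:
Σ = (-73) + (55) + (-40) + (-32) = -90
Area = |Σ|/2 = 45.
Hole:
Apply the shoelace (surveyor's) formula: 2A = Σ (x_i·y_{i+1} − x_{i+1}·y_i), indices taken mod 5.
Σ = (3) + (12) + (-16) + (4) + (9) = 12
Area = |Σ|/2 = 6.
Net area = 45 − 6 = 39.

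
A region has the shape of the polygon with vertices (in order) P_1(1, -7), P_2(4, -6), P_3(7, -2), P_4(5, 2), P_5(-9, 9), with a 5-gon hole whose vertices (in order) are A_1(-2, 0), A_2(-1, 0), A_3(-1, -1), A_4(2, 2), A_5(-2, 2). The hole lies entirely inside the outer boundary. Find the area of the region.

Outer boundary:
Apply Gauss's area formula: 2A = Σ (x_i·y_{i+1} − x_{i+1}·y_i), indices taken mod 5.
Σ = (22) + (34) + (24) + (63) + (54) = 197
Area = |Σ|/2 = 98.5.
Hole:
Σ = (0) + (1) + (0) + (8) + (4) = 13
Area = |Σ|/2 = 6.5.
Net area = 98.5 − 6.5 = 92.

92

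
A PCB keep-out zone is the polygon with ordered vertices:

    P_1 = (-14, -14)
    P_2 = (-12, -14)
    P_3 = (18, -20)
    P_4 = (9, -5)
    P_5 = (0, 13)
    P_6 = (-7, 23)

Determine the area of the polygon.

Cross-terms: 28, 492, 90, 117, 91, 420  ⇒  Σ = 1238
Area = |Σ|/2 = 619.

619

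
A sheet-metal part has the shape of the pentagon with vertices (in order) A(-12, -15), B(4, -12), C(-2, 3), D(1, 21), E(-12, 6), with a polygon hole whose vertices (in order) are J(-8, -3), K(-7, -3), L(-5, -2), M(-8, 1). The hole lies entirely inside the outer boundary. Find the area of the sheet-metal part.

Outer boundary:
Apply Gauss's area formula: 2A = Σ (x_i·y_{i+1} − x_{i+1}·y_i), indices taken mod 5.
A→B: (-12)(-12) − (4)(-15) = 204
B→C: (4)(3) − (-2)(-12) = -12
C→D: (-2)(21) − (1)(3) = -45
D→E: (1)(6) − (-12)(21) = 258
E→A: (-12)(-15) − (-12)(6) = 252
Σ = 657
Area = |Σ|/2 = 328.5.
Hole:
Cross-terms: 3, -1, -21, 32  ⇒  Σ = 13
Area = |Σ|/2 = 6.5.
Net area = 328.5 − 6.5 = 322.

322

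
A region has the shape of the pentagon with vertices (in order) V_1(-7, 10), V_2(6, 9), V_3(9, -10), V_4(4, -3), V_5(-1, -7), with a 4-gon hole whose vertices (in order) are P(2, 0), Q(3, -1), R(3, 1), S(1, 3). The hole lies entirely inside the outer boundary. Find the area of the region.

167.5

Outer boundary:
Cross-terms: -123, -141, 13, -31, -59  ⇒  Σ = -341
Area = |Σ|/2 = 170.5.
Hole:
Cross-terms: -2, 6, 8, -6  ⇒  Σ = 6
Area = |Σ|/2 = 3.
Net area = 170.5 − 3 = 167.5.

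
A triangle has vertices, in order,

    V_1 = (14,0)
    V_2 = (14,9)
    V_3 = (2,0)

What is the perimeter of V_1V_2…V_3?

|V_1V_2| = √((0)² + (9)²) = √81 = 9
|V_2V_3| = √((-12)² + (-9)²) = √225 = 15
|V_3V_1| = √((12)² + (0)²) = √144 = 12
Perimeter = 9 + 15 + 12 = 36.

36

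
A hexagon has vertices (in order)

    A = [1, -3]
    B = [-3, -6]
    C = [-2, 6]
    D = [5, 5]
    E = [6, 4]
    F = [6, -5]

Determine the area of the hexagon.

Apply the shoelace (surveyor's) formula: 2A = Σ (x_i·y_{i+1} − x_{i+1}·y_i), indices taken mod 6.
A→B: (1)(-6) − (-3)(-3) = -15
B→C: (-3)(6) − (-2)(-6) = -30
C→D: (-2)(5) − (5)(6) = -40
D→E: (5)(4) − (6)(5) = -10
E→F: (6)(-5) − (6)(4) = -54
F→A: (6)(-3) − (1)(-5) = -13
Σ = -162
Area = |Σ|/2 = 81.

81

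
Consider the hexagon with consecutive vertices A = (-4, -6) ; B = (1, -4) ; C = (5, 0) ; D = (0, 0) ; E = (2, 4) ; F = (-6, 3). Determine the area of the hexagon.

60

Apply the shoelace (surveyor's) formula: 2A = Σ (x_i·y_{i+1} − x_{i+1}·y_i), indices taken mod 6.
A→B: (-4)(-4) − (1)(-6) = 22
B→C: (1)(0) − (5)(-4) = 20
C→D: (5)(0) − (0)(0) = 0
D→E: (0)(4) − (2)(0) = 0
E→F: (2)(3) − (-6)(4) = 30
F→A: (-6)(-6) − (-4)(3) = 48
Σ = 120
Area = |Σ|/2 = 60.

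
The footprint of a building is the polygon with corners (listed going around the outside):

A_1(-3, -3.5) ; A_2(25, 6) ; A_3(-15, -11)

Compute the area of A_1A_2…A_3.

48

Σ = (69.5) + (-185) + (19.5) = -96
Area = |Σ|/2 = 48.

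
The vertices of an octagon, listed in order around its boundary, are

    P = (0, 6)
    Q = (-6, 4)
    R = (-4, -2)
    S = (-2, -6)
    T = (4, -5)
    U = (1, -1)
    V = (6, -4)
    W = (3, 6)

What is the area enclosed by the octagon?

93.5

Apply the shoelace formula: 2A = Σ (x_i·y_{i+1} − x_{i+1}·y_i), indices taken mod 8.
P→Q: (0)(4) − (-6)(6) = 36
Q→R: (-6)(-2) − (-4)(4) = 28
R→S: (-4)(-6) − (-2)(-2) = 20
S→T: (-2)(-5) − (4)(-6) = 34
T→U: (4)(-1) − (1)(-5) = 1
U→V: (1)(-4) − (6)(-1) = 2
V→W: (6)(6) − (3)(-4) = 48
W→P: (3)(6) − (0)(6) = 18
Σ = 187
Area = |Σ|/2 = 93.5.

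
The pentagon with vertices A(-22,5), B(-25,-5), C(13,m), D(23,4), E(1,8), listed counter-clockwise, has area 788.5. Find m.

Write out the shoelace sum; only the two edges meeting at C involve m:
2·Area = [((-25)·m − 13·(-5)) + (13·4 − 23·m)] + 596
       = -48·m + 713 = 1577
⇒ m = -18.

-18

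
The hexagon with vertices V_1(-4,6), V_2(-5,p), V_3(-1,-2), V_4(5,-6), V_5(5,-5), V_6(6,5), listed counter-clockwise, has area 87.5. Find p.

-1

Write out the shoelace sum; only the two edges meeting at V_2 involve p:
2·Area = [((-4)·p − (-5)·6) + ((-5)·(-2) − (-1)·p)] + 132
       = -3·p + 172 = 175
⇒ p = -1.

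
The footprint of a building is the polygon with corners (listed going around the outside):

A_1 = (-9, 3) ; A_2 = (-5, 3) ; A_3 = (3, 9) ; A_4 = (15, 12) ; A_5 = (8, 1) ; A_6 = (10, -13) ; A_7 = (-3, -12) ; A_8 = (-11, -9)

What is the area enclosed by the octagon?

Σ = (-12) + (-54) + (-99) + (-81) + (-114) + (-159) + (-105) + (-114) = -738
Area = |Σ|/2 = 369.

369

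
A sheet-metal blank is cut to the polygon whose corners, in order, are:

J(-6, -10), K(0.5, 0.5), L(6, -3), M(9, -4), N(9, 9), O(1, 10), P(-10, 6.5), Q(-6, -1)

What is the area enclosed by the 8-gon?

204

Σ = (2) + (-4.5) + (3) + (117) + (81) + (106.5) + (49) + (54) = 408
Area = |Σ|/2 = 204.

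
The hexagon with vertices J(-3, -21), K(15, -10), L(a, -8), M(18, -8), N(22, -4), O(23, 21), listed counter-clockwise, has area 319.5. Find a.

16

The doubled signed area Σ (x_i y_{i+1} − x_{i+1} y_i) is linear in a.
With a=0 it equals 607; the coefficient of a is 2 (from the two edges through L).
So 2·a + 607 = 2·319.5 = 639 ⇒ a = 16.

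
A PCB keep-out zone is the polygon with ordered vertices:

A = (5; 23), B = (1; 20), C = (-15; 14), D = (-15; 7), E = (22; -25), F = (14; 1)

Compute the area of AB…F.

703

Σ = (77) + (314) + (105) + (221) + (372) + (317) = 1406
Area = |Σ|/2 = 703.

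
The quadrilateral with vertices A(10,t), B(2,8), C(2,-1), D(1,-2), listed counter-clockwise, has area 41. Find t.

The doubled signed area Σ (x_i y_{i+1} − x_{i+1} y_i) is linear in t.
With t=0 it equals 79; the coefficient of t is -1 (from the two edges through A).
So -1·t + 79 = 2·41 = 82 ⇒ t = -3.

-3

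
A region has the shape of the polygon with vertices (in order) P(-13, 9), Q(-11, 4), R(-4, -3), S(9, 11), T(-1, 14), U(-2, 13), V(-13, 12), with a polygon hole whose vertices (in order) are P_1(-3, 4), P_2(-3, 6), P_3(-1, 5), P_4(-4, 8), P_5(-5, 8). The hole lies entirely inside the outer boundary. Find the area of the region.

Outer boundary:
Apply Gauss's area formula: 2A = Σ (x_i·y_{i+1} − x_{i+1}·y_i), indices taken mod 7.
P→Q: (-13)(4) − (-11)(9) = 47
Q→R: (-11)(-3) − (-4)(4) = 49
R→S: (-4)(11) − (9)(-3) = -17
S→T: (9)(14) − (-1)(11) = 137
T→U: (-1)(13) − (-2)(14) = 15
U→V: (-2)(12) − (-13)(13) = 145
V→P: (-13)(9) − (-13)(12) = 39
Σ = 415
Area = |Σ|/2 = 207.5.
Hole:
Apply the shoelace formula: 2A = Σ (x_i·y_{i+1} − x_{i+1}·y_i), indices taken mod 5.
Cross-terms: -6, -9, 12, 8, 4  ⇒  Σ = 9
Area = |Σ|/2 = 4.5.
Net area = 207.5 − 4.5 = 203.

203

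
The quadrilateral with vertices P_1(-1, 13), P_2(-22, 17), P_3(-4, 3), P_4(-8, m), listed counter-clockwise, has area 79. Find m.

11

Write out the shoelace sum; only the two edges meeting at P_4 involve m:
2·Area = [((-4)·m − (-8)·3) + ((-8)·13 − (-1)·m)] + 271
       = -3·m + 191 = 158
⇒ m = 11.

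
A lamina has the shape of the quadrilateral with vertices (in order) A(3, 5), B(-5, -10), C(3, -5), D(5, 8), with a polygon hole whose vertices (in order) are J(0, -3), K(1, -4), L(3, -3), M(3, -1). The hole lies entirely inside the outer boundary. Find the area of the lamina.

Outer boundary:
Apply Gauss's area formula: 2A = Σ (x_i·y_{i+1} − x_{i+1}·y_i), indices taken mod 4.
Σ = (-5) + (55) + (49) + (1) = 100
Area = |Σ|/2 = 50.
Hole:
Apply the shoelace (surveyor's) formula: 2A = Σ (x_i·y_{i+1} − x_{i+1}·y_i), indices taken mod 4.
Σ = (3) + (9) + (6) + (-9) = 9
Area = |Σ|/2 = 4.5.
Net area = 50 − 4.5 = 45.5.

45.5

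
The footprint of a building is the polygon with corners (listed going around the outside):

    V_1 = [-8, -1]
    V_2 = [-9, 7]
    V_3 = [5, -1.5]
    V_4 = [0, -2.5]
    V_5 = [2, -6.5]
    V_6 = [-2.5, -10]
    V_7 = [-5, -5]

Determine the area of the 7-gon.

101.375

Apply the surveyor's formula: 2A = Σ (x_i·y_{i+1} − x_{i+1}·y_i), indices taken mod 7.
V_1→V_2: (-8)(7) − (-9)(-1) = -65
V_2→V_3: (-9)(-1.5) − (5)(7) = -21.5
V_3→V_4: (5)(-2.5) − (0)(-1.5) = -12.5
V_4→V_5: (0)(-6.5) − (2)(-2.5) = 5
V_5→V_6: (2)(-10) − (-2.5)(-6.5) = -36.25
V_6→V_7: (-2.5)(-5) − (-5)(-10) = -37.5
V_7→V_1: (-5)(-1) − (-8)(-5) = -35
Σ = -202.75
Area = |Σ|/2 = 101.375.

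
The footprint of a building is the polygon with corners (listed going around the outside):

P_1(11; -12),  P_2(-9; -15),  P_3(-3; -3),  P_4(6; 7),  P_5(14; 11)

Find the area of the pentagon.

Apply the surveyor's formula: 2A = Σ (x_i·y_{i+1} − x_{i+1}·y_i), indices taken mod 5.
P_1→P_2: (11)(-15) − (-9)(-12) = -273
P_2→P_3: (-9)(-3) − (-3)(-15) = -18
P_3→P_4: (-3)(7) − (6)(-3) = -3
P_4→P_5: (6)(11) − (14)(7) = -32
P_5→P_1: (14)(-12) − (11)(11) = -289
Σ = -615
Area = |Σ|/2 = 307.5.

307.5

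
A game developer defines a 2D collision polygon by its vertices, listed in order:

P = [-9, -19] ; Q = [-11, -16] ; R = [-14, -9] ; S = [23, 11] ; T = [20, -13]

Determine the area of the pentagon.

Apply Gauss's area formula: 2A = Σ (x_i·y_{i+1} − x_{i+1}·y_i), indices taken mod 5.
Σ = (-65) + (-125) + (53) + (-519) + (-497) = -1153
Area = |Σ|/2 = 576.5.

576.5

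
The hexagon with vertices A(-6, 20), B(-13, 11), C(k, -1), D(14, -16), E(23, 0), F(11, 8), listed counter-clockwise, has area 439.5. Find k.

Write out the shoelace sum; only the two edges meeting at C involve k:
2·Area = [((-13)·(-1) − k·11) + (k·(-16) − 14·(-1))] + 1014
       = -27·k + 1041 = 879
⇒ k = 6.

6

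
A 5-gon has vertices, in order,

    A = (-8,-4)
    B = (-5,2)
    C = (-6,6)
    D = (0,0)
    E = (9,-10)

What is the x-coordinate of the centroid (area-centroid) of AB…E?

-55/51

Apply Gauss's area formula. First the cross-terms c_i = x_i·y_{i+1} − x_{i+1}·y_i:
  -36, -18, 0, 0, -116  ⇒  2A = -170, A = -85.
Then Σ (x_i + x_{i+1})·c_i = 550, so x̄ = 550 / (6·(-85)) = -55/51.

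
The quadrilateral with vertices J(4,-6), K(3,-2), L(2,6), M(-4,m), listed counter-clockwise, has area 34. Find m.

Write out the shoelace sum; only the two edges meeting at M involve m:
2·Area = [(2·m − (-4)·6) + ((-4)·(-6) − 4·m)] + 32
       = -2·m + 80 = 68
⇒ m = 6.

6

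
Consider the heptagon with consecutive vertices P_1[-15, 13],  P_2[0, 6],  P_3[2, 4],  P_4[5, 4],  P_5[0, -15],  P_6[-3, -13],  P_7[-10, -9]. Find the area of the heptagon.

Cross-terms: -90, -12, -12, -75, -45, -103, -265  ⇒  Σ = -602
Area = |Σ|/2 = 301.

301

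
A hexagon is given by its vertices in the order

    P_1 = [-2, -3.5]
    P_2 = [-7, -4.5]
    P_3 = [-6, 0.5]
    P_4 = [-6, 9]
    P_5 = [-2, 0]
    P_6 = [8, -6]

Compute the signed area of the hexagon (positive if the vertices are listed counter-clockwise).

-53.5

Cross-terms: -15.5, -30.5, -51, 18, 12, -40  ⇒  Σ = -107
Signed area = Σ/2 = -53.5 (negative ⇒ clockwise traversal).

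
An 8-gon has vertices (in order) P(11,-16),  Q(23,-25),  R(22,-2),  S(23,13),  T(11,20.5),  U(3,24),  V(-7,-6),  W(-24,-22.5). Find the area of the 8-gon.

1127.5

Cross-terms: 93, 504, 332, 328.5, 202.5, 150, 13.5, 631.5  ⇒  Σ = 2255
Area = |Σ|/2 = 1127.5.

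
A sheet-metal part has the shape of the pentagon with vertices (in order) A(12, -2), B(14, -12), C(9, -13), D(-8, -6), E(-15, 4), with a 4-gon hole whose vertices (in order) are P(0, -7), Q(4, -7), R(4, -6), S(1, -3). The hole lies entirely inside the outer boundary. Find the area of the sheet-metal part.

234.5

Outer boundary:
Cross-terms: -116, -74, -158, -122, -18  ⇒  Σ = -488
Area = |Σ|/2 = 244.
Hole:
Σ = (28) + (4) + (-6) + (-7) = 19
Area = |Σ|/2 = 9.5.
Net area = 244 − 9.5 = 234.5.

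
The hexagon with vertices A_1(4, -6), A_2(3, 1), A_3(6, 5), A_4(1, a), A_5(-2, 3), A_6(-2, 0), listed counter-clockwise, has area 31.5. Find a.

Write out the shoelace sum; only the two edges meeting at A_4 involve a:
2·Area = [(6·a − 1·5) + (1·3 − (-2)·a)] + 49
       = 8·a + 47 = 63
⇒ a = 2.

2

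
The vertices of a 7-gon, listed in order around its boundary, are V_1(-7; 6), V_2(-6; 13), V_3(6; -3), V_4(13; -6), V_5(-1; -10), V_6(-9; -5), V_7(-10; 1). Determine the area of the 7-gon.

222.5

Apply Gauss's area formula: 2A = Σ (x_i·y_{i+1} − x_{i+1}·y_i), indices taken mod 7.
Cross-terms: -55, -60, 3, -136, -85, -59, -53  ⇒  Σ = -445
Area = |Σ|/2 = 222.5.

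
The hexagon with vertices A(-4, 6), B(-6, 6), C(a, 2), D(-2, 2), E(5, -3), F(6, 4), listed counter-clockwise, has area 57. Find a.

-6

Write out the shoelace sum; only the two edges meeting at C involve a:
2·Area = [((-6)·2 − a·6) + (a·2 − (-2)·2)] + 98
       = -4·a + 90 = 114
⇒ a = -6.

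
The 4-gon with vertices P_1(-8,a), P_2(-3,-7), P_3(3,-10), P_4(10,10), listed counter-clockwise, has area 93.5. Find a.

The doubled signed area Σ (x_i y_{i+1} − x_{i+1} y_i) is linear in a.
With a=0 it equals 317; the coefficient of a is 13 (from the two edges through P_1).
So 13·a + 317 = 2·93.5 = 187 ⇒ a = -10.

-10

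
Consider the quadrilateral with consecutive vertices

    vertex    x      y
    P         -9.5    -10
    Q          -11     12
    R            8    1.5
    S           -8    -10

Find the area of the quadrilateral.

209.75

Apply the surveyor's formula: 2A = Σ (x_i·y_{i+1} − x_{i+1}·y_i), indices taken mod 4.
Cross-terms: -224, -112.5, -68, -15  ⇒  Σ = -419.5
Area = |Σ|/2 = 209.75.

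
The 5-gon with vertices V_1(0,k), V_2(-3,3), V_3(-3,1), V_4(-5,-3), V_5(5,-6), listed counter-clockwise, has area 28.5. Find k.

Write out the shoelace sum; only the two edges meeting at V_1 involve k:
2·Area = [(5·k − 0·(-6)) + (0·3 − (-3)·k)] + 65
       = 8·k + 65 = 57
⇒ k = -1.

-1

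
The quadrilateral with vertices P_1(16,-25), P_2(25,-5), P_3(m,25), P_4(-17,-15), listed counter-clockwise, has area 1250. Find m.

-24

Write out the shoelace sum; only the two edges meeting at P_3 involve m:
2·Area = [(25·25 − m·(-5)) + (m·(-15) − (-17)·25)] + 1210
       = -10·m + 2260 = 2500
⇒ m = -24.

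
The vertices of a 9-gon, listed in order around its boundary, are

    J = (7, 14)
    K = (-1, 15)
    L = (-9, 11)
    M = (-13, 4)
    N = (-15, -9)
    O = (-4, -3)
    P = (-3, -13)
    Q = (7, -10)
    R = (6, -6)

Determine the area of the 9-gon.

Apply the surveyor's formula: 2A = Σ (x_i·y_{i+1} − x_{i+1}·y_i), indices taken mod 9.
Σ = (119) + (124) + (107) + (177) + (9) + (43) + (121) + (18) + (126) = 844
Area = |Σ|/2 = 422.

422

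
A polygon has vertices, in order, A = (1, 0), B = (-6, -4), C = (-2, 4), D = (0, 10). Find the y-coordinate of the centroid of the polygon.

Apply the shoelace formula. First the cross-terms c_i = x_i·y_{i+1} − x_{i+1}·y_i:
  -4, -32, -20, -10  ⇒  2A = -66, A = -33.
Then Σ (y_i + y_{i+1})·c_i = -364, so ȳ = -364 / (6·(-33)) = 182/99.

182/99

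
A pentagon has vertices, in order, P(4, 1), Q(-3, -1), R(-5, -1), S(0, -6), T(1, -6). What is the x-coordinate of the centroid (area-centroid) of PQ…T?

Apply the shoelace formula. First the cross-terms c_i = x_i·y_{i+1} − x_{i+1}·y_i:
  -1, -2, 30, 6, 25  ⇒  2A = 58, A = 29.
Then Σ (x_i + x_{i+1})·c_i = -4, so x̄ = -4 / (6·29) = -2/87.

-2/87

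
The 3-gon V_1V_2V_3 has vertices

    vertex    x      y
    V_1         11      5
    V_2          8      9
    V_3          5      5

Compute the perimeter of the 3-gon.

|V_1V_2| = √((-3)² + (4)²) = √25 = 5
|V_2V_3| = √((-3)² + (-4)²) = √25 = 5
|V_3V_1| = √((6)² + (0)²) = √36 = 6
Perimeter = 5 + 5 + 6 = 16.

16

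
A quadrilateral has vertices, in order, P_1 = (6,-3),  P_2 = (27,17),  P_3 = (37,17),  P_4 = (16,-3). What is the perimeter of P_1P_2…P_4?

78

|P_1P_2| = √((21)² + (20)²) = √841 = 29
|P_2P_3| = √((10)² + (0)²) = √100 = 10
|P_3P_4| = √((-21)² + (-20)²) = √841 = 29
|P_4P_1| = √((-10)² + (0)²) = √100 = 10
Perimeter = 29 + 10 + 29 + 10 = 78.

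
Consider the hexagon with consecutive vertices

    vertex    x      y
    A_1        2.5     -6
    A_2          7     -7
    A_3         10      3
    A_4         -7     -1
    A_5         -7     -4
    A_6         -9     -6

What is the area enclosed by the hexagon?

Apply Gauss's area formula: 2A = Σ (x_i·y_{i+1} − x_{i+1}·y_i), indices taken mod 6.
Σ = (24.5) + (91) + (11) + (21) + (6) + (69) = 222.5
Area = |Σ|/2 = 111.25.

111.25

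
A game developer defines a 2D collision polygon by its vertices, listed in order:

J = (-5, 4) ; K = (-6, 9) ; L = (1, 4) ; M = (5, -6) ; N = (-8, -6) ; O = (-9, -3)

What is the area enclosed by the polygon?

119.5

Σ = (-21) + (-33) + (-26) + (-78) + (-30) + (-51) = -239
Area = |Σ|/2 = 119.5.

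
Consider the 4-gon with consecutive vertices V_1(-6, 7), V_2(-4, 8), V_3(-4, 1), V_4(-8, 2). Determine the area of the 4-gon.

Apply the shoelace (surveyor's) formula: 2A = Σ (x_i·y_{i+1} − x_{i+1}·y_i), indices taken mod 4.
Cross-terms: -20, 28, 0, -44  ⇒  Σ = -36
Area = |Σ|/2 = 18.

18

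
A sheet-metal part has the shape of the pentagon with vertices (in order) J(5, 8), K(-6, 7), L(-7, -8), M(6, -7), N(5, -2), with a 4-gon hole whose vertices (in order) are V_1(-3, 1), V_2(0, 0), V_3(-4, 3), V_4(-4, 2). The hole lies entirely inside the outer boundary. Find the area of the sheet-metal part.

Outer boundary:
Apply the shoelace (surveyor's) formula: 2A = Σ (x_i·y_{i+1} − x_{i+1}·y_i), indices taken mod 5.
Σ = (83) + (97) + (97) + (23) + (50) = 350
Area = |Σ|/2 = 175.
Hole:
Σ = (0) + (0) + (4) + (2) = 6
Area = |Σ|/2 = 3.
Net area = 175 − 3 = 172.

172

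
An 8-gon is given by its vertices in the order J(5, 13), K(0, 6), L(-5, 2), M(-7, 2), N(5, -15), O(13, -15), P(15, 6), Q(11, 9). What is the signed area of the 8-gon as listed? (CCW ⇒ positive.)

J→K: (5)(6) − (0)(13) = 30
K→L: (0)(2) − (-5)(6) = 30
L→M: (-5)(2) − (-7)(2) = 4
M→N: (-7)(-15) − (5)(2) = 95
N→O: (5)(-15) − (13)(-15) = 120
O→P: (13)(6) − (15)(-15) = 303
P→Q: (15)(9) − (11)(6) = 69
Q→J: (11)(13) − (5)(9) = 98
Σ = 749
Signed area = Σ/2 = 374.5 (positive ⇒ counter-clockwise traversal).

374.5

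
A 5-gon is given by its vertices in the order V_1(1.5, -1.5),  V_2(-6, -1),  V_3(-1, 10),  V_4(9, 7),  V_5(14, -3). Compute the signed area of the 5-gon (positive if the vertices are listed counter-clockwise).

-155

Apply the surveyor's formula: 2A = Σ (x_i·y_{i+1} − x_{i+1}·y_i), indices taken mod 5.
V_1→V_2: (1.5)(-1) − (-6)(-1.5) = -10.5
V_2→V_3: (-6)(10) − (-1)(-1) = -61
V_3→V_4: (-1)(7) − (9)(10) = -97
V_4→V_5: (9)(-3) − (14)(7) = -125
V_5→V_1: (14)(-1.5) − (1.5)(-3) = -16.5
Σ = -310
Signed area = Σ/2 = -155 (negative ⇒ clockwise traversal).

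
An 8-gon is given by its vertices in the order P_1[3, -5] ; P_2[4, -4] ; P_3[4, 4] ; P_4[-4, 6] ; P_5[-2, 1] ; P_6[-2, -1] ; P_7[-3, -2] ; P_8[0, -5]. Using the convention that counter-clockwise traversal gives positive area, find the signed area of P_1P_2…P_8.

Σ = (8) + (32) + (40) + (8) + (4) + (1) + (15) + (15) = 123
Signed area = Σ/2 = 61.5 (positive ⇒ counter-clockwise traversal).

61.5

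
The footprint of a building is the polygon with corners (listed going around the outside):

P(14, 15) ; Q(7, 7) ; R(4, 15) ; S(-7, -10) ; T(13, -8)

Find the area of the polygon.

314

Apply Gauss's area formula: 2A = Σ (x_i·y_{i+1} − x_{i+1}·y_i), indices taken mod 5.
P→Q: (14)(7) − (7)(15) = -7
Q→R: (7)(15) − (4)(7) = 77
R→S: (4)(-10) − (-7)(15) = 65
S→T: (-7)(-8) − (13)(-10) = 186
T→P: (13)(15) − (14)(-8) = 307
Σ = 628
Area = |Σ|/2 = 314.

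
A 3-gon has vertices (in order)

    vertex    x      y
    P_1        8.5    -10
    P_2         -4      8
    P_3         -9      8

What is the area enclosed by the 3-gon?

Cross-terms: 28, 40, 22  ⇒  Σ = 90
Area = |Σ|/2 = 45.

45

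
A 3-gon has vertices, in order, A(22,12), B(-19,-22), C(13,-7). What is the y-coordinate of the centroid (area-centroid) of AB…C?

Apply the shoelace formula. First the cross-terms c_i = x_i·y_{i+1} − x_{i+1}·y_i:
  -256, 419, 310  ⇒  2A = 473, A = 236.5.
Then Σ (y_i + y_{i+1})·c_i = -8041, so ȳ = -8041 / (6·236.5) = -17/3.

-17/3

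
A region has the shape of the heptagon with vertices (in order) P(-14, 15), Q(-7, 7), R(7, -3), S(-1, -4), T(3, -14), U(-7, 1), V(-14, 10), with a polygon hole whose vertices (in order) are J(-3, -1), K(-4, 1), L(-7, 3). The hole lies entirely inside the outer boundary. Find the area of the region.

Outer boundary:
Apply the shoelace (surveyor's) formula: 2A = Σ (x_i·y_{i+1} − x_{i+1}·y_i), indices taken mod 7.
Cross-terms: 7, -28, -31, 26, -95, -56, -70  ⇒  Σ = -247
Area = |Σ|/2 = 123.5.
Hole:
Apply the shoelace formula: 2A = Σ (x_i·y_{i+1} − x_{i+1}·y_i), indices taken mod 3.
Σ = (-7) + (-5) + (16) = 4
Area = |Σ|/2 = 2.
Net area = 123.5 − 2 = 121.5.

121.5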